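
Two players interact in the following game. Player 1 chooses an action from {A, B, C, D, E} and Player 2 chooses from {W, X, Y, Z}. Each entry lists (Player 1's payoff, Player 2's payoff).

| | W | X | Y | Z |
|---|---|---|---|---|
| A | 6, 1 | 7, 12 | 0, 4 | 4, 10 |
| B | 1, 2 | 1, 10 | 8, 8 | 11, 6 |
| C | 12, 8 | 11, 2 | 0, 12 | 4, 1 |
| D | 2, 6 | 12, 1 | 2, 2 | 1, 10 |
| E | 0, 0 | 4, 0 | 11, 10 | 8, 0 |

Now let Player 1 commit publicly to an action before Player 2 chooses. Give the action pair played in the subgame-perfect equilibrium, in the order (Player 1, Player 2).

(E, Y)

Work backward from Player 2's decision.
- A: BR = X, leader payoff 7.
- B: BR = X, leader payoff 1.
- C: BR = Y, leader payoff 0.
- D: BR = Z, leader payoff 1.
- E: BR = Y, leader payoff 11.
Player 1's induced payoffs are 7, 1, 0, 1, 11, so Player 1 commits to E. Subgame-perfect outcome: (E, Y) with payoffs (11, 10).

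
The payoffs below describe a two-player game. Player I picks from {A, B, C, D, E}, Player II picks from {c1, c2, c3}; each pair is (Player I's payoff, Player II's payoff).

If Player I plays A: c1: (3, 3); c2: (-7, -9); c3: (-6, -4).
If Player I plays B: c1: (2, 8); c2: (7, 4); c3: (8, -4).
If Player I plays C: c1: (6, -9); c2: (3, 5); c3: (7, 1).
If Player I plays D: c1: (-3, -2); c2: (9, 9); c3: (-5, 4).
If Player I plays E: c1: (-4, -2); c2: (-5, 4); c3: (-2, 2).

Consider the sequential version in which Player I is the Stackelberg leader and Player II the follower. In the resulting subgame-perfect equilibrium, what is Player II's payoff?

9

Backward induction with Player I moving first.
- A: Player II compares 3, -9, -4 and picks c1; Player I would get 3.
- B: Player II compares 8, 4, -4 and picks c1; Player I would get 2.
- C: Player II compares -9, 5, 1 and picks c2; Player I would get 3.
- D: Player II compares -2, 9, 4 and picks c2; Player I would get 9.
- E: Player II compares -2, 4, 2 and picks c2; Player I would get -5.
Among 3, 2, 3, 9, -5, the best is 9 at D. Subgame-perfect outcome: (D, c2) with payoffs (9, 9).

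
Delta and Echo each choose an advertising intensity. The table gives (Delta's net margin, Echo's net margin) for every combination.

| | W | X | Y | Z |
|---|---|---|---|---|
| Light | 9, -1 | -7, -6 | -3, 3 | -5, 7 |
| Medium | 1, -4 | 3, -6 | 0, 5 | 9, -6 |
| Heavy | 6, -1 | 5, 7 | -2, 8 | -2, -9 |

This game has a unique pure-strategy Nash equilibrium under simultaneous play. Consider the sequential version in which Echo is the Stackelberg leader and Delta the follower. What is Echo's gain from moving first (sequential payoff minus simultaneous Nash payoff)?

2

Delta best-responds to each possible Echo move:
- W: Delta compares 9, 1, 6 and picks Light; Echo would get -1.
- X: Delta compares -7, 3, 5 and picks Heavy; Echo would get 7.
- Y: Delta compares -3, 0, -2 and picks Medium; Echo would get 5.
- Z: Delta compares -5, 9, -2 and picks Medium; Echo would get -6.
Among -1, 7, 5, -6, the best is 7 at X. Subgame-perfect outcome: (Heavy, X) with payoffs (5, 7).
Now find the simultaneous Nash equilibrium.
Delta's best replies: W→Light; X→Heavy; Y→Medium; Z→Medium.
Echo's best replies: Light→Z; Medium→Y; Heavy→Y.
Only (Medium, Y) has each player best-responding; Nash payoffs (0, 5).
Echo's commitment gain: 7 − 5 = 2.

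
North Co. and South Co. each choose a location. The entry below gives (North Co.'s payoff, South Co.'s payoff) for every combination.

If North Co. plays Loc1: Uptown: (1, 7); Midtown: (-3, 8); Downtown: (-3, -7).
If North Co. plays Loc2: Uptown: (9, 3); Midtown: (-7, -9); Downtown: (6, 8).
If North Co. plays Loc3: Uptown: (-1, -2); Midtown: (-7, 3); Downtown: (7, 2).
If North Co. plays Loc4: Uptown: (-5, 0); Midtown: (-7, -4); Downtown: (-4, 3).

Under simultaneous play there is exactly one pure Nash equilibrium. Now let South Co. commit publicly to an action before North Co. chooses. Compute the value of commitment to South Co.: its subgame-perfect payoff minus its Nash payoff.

Backward induction with South Co. moving first.
- Uptown: BR = Loc2, leader payoff 3.
- Midtown: BR = Loc1, leader payoff 8.
- Downtown: BR = Loc3, leader payoff 2.
Maximizing over 3, 8, 2, South Co. chooses Midtown. Subgame-perfect outcome: (Loc1, Midtown) with payoffs (-3, 8).
Under simultaneous play:
North Co.'s best replies: Uptown→Loc2; Midtown→Loc1; Downtown→Loc3.
South Co.'s best replies: Loc1→Midtown; Loc2→Downtown; Loc3→Midtown; Loc4→Downtown.
Only (Loc1, Midtown) has each player best-responding; Nash payoffs (-3, 8).
South Co.'s commitment gain: 8 − 8 = 0.

0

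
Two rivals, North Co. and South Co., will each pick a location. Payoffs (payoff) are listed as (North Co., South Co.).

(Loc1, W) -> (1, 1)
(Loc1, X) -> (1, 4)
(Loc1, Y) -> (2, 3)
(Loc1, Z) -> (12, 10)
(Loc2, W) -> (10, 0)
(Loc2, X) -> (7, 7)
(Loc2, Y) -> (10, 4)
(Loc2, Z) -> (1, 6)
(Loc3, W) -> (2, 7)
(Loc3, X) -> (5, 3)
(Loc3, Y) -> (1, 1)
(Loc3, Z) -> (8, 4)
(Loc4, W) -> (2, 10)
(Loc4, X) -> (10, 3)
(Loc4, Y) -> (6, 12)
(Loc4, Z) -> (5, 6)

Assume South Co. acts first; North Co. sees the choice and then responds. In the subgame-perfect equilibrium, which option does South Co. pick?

Work backward from North Co.'s decision.
- W → North Co. plays Loc2 (best of 1, 10, 2, 2); South Co. gets 0.
- X → North Co. plays Loc4 (best of 1, 7, 5, 10); South Co. gets 3.
- Y → North Co. plays Loc2 (best of 2, 10, 1, 6); South Co. gets 4.
- Z → North Co. plays Loc1 (best of 12, 1, 8, 5); South Co. gets 10.
Among 0, 3, 4, 10, the best is 10 at Z. Subgame-perfect outcome: (Loc1, Z) with payoffs (12, 10).

Z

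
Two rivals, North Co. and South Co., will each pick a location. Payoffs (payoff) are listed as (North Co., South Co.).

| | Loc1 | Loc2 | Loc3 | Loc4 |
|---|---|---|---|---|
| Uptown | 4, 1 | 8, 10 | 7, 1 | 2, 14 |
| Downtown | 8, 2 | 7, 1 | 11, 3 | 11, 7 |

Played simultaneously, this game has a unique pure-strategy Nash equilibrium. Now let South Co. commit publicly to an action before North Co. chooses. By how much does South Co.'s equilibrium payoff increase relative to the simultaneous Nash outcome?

Work backward from North Co.'s decision.
- Loc1 → North Co. plays Downtown (best of 4, 8); South Co. gets 2.
- Loc2 → North Co. plays Uptown (best of 8, 7); South Co. gets 10.
- Loc3 → North Co. plays Downtown (best of 7, 11); South Co. gets 3.
- Loc4 → North Co. plays Downtown (best of 2, 11); South Co. gets 7.
Among 2, 10, 3, 7, the best is 10 at Loc2. Subgame-perfect outcome: (Uptown, Loc2) with payoffs (8, 10).
Now find the simultaneous Nash equilibrium.
North Co.'s best replies: Loc1→Downtown; Loc2→Uptown; Loc3→Downtown; Loc4→Downtown.
South Co.'s best replies: Uptown→Loc4; Downtown→Loc4.
The unique mutual best reply is (Downtown, Loc4), giving (11, 7).
South Co.'s commitment gain: 10 − 7 = 3.

3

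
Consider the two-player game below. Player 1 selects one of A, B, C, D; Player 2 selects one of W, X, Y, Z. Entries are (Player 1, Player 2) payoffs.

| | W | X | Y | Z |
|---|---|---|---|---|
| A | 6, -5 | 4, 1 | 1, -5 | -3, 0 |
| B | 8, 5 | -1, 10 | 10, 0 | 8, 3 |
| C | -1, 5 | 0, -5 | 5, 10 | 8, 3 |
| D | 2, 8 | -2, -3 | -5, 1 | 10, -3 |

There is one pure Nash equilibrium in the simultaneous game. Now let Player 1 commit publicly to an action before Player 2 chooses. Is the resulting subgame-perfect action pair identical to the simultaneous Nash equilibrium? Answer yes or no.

Player 2 best-responds to each possible Player 1 move:
- A → Player 2 plays X (best of -5, 1, -5, 0); Player 1 gets 4.
- B → Player 2 plays X (best of 5, 10, 0, 3); Player 1 gets -1.
- C → Player 2 plays Y (best of 5, -5, 10, 3); Player 1 gets 5.
- D → Player 2 plays W (best of 8, -3, 1, -3); Player 1 gets 2.
Maximizing over 4, -1, 5, 2, Player 1 chooses C. Subgame-perfect outcome: (C, Y) with payoffs (5, 10).
For the simultaneous game, intersect best replies.
Player 1's best replies: W→B; X→A; Y→B; Z→D.
Player 2's best replies: A→X; B→X; C→Y; D→W.
Only (A, X) has each player best-responding; Nash payoffs (4, 1).
Sequential outcome (C, Y) differs from the Nash profile (A, X).

no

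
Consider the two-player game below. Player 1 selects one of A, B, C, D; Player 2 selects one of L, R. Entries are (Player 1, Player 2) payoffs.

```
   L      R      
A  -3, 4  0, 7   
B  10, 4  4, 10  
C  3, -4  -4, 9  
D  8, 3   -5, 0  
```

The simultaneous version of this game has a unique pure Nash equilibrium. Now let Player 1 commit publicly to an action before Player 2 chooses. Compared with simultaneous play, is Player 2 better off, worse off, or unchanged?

worse off

Work backward from Player 2's decision.
- A: Player 2 compares 4, 7 and picks R; Player 1 would get 0.
- B: Player 2 compares 4, 10 and picks R; Player 1 would get 4.
- C: Player 2 compares -4, 9 and picks R; Player 1 would get -4.
- D: Player 2 compares 3, 0 and picks L; Player 1 would get 8.
Player 1's induced payoffs are 0, 4, -4, 8, so Player 1 commits to D. Subgame-perfect outcome: (D, L) with payoffs (8, 3).
For the simultaneous game, intersect best replies.
Player 1's best replies: L→B; R→B.
Player 2's best replies: A→R; B→R; C→R; D→L.
The unique mutual best reply is (B, R), giving (4, 10).
Player 2 earns 3 sequentially versus 10 at the Nash outcome: worse off.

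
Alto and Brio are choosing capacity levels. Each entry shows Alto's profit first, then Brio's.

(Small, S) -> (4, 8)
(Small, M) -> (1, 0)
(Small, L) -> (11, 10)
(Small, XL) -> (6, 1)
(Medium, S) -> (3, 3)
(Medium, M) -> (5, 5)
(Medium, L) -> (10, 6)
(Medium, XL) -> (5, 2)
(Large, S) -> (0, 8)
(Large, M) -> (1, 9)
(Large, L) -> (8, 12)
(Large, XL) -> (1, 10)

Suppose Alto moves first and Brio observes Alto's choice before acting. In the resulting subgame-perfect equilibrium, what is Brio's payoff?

Solve by backward induction (Alto leads).
- Small: BR = L, leader payoff 11.
- Medium: BR = L, leader payoff 10.
- Large: BR = L, leader payoff 8.
Among 11, 10, 8, the best is 11 at Small. Subgame-perfect outcome: (Small, L) with payoffs (11, 10).

10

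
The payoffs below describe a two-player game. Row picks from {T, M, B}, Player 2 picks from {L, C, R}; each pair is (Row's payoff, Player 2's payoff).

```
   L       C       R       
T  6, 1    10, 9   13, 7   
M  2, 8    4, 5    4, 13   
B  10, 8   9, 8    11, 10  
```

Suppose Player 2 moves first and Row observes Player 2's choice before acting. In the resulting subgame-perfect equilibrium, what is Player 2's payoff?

9

Work backward from Row's decision.
- L: BR = B, leader payoff 8.
- C: BR = T, leader payoff 9.
- R: BR = T, leader payoff 7.
Maximizing over 8, 9, 7, Player 2 chooses C. Subgame-perfect outcome: (T, C) with payoffs (10, 9).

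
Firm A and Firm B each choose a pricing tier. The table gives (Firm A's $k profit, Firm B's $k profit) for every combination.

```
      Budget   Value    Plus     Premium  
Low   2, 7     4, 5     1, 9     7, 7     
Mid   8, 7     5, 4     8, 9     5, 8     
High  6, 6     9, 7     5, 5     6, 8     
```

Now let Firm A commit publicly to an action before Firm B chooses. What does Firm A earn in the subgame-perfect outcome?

Firm B best-responds to each possible Firm A move:
- Low: BR = Plus, leader payoff 1.
- Mid: BR = Plus, leader payoff 8.
- High: BR = Premium, leader payoff 6.
Maximizing over 1, 8, 6, Firm A chooses Mid. Subgame-perfect outcome: (Mid, Plus) with payoffs (8, 9).

8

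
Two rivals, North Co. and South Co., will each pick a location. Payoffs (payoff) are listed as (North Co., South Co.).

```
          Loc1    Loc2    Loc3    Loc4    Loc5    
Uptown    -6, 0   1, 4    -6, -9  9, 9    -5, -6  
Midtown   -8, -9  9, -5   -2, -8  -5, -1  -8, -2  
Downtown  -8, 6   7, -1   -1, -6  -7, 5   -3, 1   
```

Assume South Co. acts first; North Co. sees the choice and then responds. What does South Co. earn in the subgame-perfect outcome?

Backward induction with South Co. moving first.
- Loc1: North Co. compares -6, -8, -8 and picks Uptown; South Co. would get 0.
- Loc2: North Co. compares 1, 9, 7 and picks Midtown; South Co. would get -5.
- Loc3: North Co. compares -6, -2, -1 and picks Downtown; South Co. would get -6.
- Loc4: North Co. compares 9, -5, -7 and picks Uptown; South Co. would get 9.
- Loc5: North Co. compares -5, -8, -3 and picks Downtown; South Co. would get 1.
South Co.'s induced payoffs are 0, -5, -6, 9, 1, so South Co. commits to Loc4. Subgame-perfect outcome: (Uptown, Loc4) with payoffs (9, 9).

9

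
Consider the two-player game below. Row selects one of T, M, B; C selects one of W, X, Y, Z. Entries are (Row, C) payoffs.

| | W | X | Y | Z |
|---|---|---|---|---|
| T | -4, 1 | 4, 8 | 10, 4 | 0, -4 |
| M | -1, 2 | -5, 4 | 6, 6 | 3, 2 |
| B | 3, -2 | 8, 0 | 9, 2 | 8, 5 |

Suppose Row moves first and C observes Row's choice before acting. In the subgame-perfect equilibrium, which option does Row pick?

Backward induction with Row moving first.
- T: BR = X, leader payoff 4.
- M: BR = Y, leader payoff 6.
- B: BR = Z, leader payoff 8.
Maximizing over 4, 6, 8, Row chooses B. Subgame-perfect outcome: (B, Z) with payoffs (8, 5).

B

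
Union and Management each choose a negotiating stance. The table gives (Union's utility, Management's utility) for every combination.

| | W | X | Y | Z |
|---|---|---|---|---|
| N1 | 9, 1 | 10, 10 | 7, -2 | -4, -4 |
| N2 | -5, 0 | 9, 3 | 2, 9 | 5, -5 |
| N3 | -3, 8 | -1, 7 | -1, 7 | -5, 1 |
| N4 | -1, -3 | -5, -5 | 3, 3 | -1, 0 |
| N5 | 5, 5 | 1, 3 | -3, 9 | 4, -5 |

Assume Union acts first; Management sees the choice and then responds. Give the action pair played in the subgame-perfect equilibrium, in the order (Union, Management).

(N1, X)

Management best-responds to each possible Union move:
- N1: BR = X, leader payoff 10.
- N2: BR = Y, leader payoff 2.
- N3: BR = W, leader payoff -3.
- N4: BR = Y, leader payoff 3.
- N5: BR = Y, leader payoff -3.
Maximizing over 10, 2, -3, 3, -3, Union chooses N1. Subgame-perfect outcome: (N1, X) with payoffs (10, 10).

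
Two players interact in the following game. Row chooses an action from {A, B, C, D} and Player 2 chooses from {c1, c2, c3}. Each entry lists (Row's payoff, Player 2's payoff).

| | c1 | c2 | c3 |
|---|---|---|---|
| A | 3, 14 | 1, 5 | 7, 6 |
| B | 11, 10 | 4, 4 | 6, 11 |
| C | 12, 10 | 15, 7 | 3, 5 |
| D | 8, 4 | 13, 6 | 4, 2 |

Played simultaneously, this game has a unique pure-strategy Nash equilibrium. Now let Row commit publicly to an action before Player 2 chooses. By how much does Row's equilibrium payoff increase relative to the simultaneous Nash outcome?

1

Solve by backward induction (Row leads).
- A: BR = c1, leader payoff 3.
- B: BR = c3, leader payoff 6.
- C: BR = c1, leader payoff 12.
- D: BR = c2, leader payoff 13.
Maximizing over 3, 6, 12, 13, Row chooses D. Subgame-perfect outcome: (D, c2) with payoffs (13, 6).
For the simultaneous game, intersect best replies.
Row's best replies: c1→C; c2→C; c3→A.
Player 2's best replies: A→c1; B→c3; C→c1; D→c2.
Only (C, c1) has each player best-responding; Nash payoffs (12, 10).
Row's commitment gain: 13 − 12 = 1.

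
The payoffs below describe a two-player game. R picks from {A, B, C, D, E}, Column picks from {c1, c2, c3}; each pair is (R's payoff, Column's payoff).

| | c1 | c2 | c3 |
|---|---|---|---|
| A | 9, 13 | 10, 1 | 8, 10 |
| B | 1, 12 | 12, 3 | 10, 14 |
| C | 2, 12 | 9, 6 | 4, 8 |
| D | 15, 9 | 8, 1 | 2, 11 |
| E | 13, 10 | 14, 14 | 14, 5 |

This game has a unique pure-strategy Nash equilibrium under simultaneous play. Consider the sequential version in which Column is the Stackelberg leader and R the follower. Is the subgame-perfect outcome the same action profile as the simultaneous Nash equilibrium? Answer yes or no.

Work backward from R's decision.
- c1: R compares 9, 1, 2, 15, 13 and picks D; Column would get 9.
- c2: R compares 10, 12, 9, 8, 14 and picks E; Column would get 14.
- c3: R compares 8, 10, 4, 2, 14 and picks E; Column would get 5.
Column's induced payoffs are 9, 14, 5, so Column commits to c2. Subgame-perfect outcome: (E, c2) with payoffs (14, 14).
Under simultaneous play:
R's best replies: c1→D; c2→E; c3→E.
Column's best replies: A→c1; B→c3; C→c1; D→c3; E→c2.
Only (E, c2) has each player best-responding; Nash payoffs (14, 14).
Sequential outcome (E, c2) coincides with the Nash profile (E, c2).

yes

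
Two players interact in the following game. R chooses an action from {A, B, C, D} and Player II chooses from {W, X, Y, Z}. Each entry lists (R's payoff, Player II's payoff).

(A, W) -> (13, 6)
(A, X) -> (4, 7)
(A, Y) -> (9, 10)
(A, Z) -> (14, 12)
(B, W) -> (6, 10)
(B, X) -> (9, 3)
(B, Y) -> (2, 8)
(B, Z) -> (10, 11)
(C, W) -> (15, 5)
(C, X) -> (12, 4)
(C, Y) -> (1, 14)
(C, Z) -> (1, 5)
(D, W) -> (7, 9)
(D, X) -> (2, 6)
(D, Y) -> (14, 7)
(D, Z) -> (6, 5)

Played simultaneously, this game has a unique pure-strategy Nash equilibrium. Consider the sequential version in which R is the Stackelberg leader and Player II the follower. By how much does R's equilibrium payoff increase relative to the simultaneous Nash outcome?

0

Backward induction with R moving first.
- A: BR = Z, leader payoff 14.
- B: BR = Z, leader payoff 10.
- C: BR = Y, leader payoff 1.
- D: BR = W, leader payoff 7.
Among 14, 10, 1, 7, the best is 14 at A. Subgame-perfect outcome: (A, Z) with payoffs (14, 12).
Now find the simultaneous Nash equilibrium.
R's best replies: W→C; X→C; Y→D; Z→A.
Player II's best replies: A→Z; B→Z; C→Y; D→W.
Only (A, Z) has each player best-responding; Nash payoffs (14, 12).
R's commitment gain: 14 − 14 = 0.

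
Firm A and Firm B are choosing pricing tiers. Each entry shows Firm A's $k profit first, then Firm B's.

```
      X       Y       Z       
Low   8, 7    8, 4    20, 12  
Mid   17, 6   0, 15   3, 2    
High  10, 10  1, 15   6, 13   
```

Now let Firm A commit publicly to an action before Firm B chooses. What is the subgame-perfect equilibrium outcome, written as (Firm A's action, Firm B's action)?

Solve by backward induction (Firm A leads).
- Low → Firm B plays Z (best of 7, 4, 12); Firm A gets 20.
- Mid → Firm B plays Y (best of 6, 15, 2); Firm A gets 0.
- High → Firm B plays Y (best of 10, 15, 13); Firm A gets 1.
Firm A's induced payoffs are 20, 0, 1, so Firm A commits to Low. Subgame-perfect outcome: (Low, Z) with payoffs (20, 12).

(Low, Z)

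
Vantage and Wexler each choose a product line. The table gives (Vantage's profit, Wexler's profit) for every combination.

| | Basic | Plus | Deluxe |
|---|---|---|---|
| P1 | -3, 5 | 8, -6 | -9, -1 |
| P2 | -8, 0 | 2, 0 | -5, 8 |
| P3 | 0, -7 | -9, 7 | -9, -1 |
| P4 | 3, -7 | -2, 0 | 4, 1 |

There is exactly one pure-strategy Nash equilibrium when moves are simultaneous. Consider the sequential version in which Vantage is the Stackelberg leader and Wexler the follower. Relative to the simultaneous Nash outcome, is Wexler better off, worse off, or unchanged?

unchanged

Work backward from Wexler's decision.
- P1 → Wexler plays Basic (best of 5, -6, -1); Vantage gets -3.
- P2 → Wexler plays Deluxe (best of 0, 0, 8); Vantage gets -5.
- P3 → Wexler plays Plus (best of -7, 7, -1); Vantage gets -9.
- P4 → Wexler plays Deluxe (best of -7, 0, 1); Vantage gets 4.
Vantage's induced payoffs are -3, -5, -9, 4, so Vantage commits to P4. Subgame-perfect outcome: (P4, Deluxe) with payoffs (4, 1).
Now find the simultaneous Nash equilibrium.
Vantage's best replies: Basic→P4; Plus→P1; Deluxe→P4.
Wexler's best replies: P1→Basic; P2→Deluxe; P3→Plus; P4→Deluxe.
Only (P4, Deluxe) has each player best-responding; Nash payoffs (4, 1).
Wexler earns 1 sequentially versus 1 at the Nash outcome: unchanged.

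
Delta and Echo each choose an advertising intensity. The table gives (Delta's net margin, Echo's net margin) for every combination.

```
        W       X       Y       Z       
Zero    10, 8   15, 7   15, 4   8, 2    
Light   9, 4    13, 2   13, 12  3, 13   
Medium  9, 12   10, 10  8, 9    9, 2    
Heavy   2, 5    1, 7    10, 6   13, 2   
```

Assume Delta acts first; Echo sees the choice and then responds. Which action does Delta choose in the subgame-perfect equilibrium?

Echo best-responds to each possible Delta move:
- Zero → Echo plays W (best of 8, 7, 4, 2); Delta gets 10.
- Light → Echo plays Z (best of 4, 2, 12, 13); Delta gets 3.
- Medium → Echo plays W (best of 12, 10, 9, 2); Delta gets 9.
- Heavy → Echo plays X (best of 5, 7, 6, 2); Delta gets 1.
Among 10, 3, 9, 1, the best is 10 at Zero. Subgame-perfect outcome: (Zero, W) with payoffs (10, 8).

Zero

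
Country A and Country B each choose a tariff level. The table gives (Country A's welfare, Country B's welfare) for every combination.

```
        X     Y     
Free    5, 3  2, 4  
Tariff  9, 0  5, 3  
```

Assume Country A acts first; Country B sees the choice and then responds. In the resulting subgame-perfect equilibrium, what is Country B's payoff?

3

Country B best-responds to each possible Country A move:
- Free → Country B plays Y (best of 3, 4); Country A gets 2.
- Tariff → Country B plays Y (best of 0, 3); Country A gets 5.
Among 2, 5, the best is 5 at Tariff. Subgame-perfect outcome: (Tariff, Y) with payoffs (5, 3).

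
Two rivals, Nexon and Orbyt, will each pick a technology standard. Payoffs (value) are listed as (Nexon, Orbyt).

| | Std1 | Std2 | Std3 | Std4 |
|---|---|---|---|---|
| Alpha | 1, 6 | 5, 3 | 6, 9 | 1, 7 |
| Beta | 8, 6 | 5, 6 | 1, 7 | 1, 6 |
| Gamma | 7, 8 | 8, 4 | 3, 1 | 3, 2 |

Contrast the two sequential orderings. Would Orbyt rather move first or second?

first

If Nexon leads: Orbyt's best replies are Alpha→Std3, Beta→Std3, Gamma→Std1; Nexon's induced payoffs 6, 1, 7; outcome (Gamma, Std1), payoffs (7, 8).
If Orbyt leads: Nexon's best replies are Std1→Beta, Std2→Gamma, Std3→Alpha, Std4→Gamma; Orbyt's induced payoffs 6, 4, 9, 2; outcome (Alpha, Std3), payoffs (6, 9).
Orbyt gets 9 moving first and 8 moving second, so Orbyt prefers to move first.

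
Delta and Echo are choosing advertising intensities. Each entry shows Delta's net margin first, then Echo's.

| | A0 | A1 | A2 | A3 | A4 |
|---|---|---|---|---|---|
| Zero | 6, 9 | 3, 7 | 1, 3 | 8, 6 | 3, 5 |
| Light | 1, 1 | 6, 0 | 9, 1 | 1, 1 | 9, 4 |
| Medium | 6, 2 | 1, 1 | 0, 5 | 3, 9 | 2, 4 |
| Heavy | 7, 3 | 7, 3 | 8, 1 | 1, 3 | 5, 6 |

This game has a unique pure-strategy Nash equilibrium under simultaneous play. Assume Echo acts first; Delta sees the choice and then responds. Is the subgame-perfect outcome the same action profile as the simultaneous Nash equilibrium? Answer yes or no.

Delta best-responds to each possible Echo move:
- A0: BR = Heavy, leader payoff 3.
- A1: BR = Heavy, leader payoff 3.
- A2: BR = Light, leader payoff 1.
- A3: BR = Zero, leader payoff 6.
- A4: BR = Light, leader payoff 4.
Maximizing over 3, 3, 1, 6, 4, Echo chooses A3. Subgame-perfect outcome: (Zero, A3) with payoffs (8, 6).
For the simultaneous game, intersect best replies.
Delta's best replies: A0→Heavy; A1→Heavy; A2→Light; A3→Zero; A4→Light.
Echo's best replies: Zero→A0; Light→A4; Medium→A3; Heavy→A4.
The unique mutual best reply is (Light, A4), giving (9, 4).
Sequential outcome (Zero, A3) differs from the Nash profile (Light, A4).

no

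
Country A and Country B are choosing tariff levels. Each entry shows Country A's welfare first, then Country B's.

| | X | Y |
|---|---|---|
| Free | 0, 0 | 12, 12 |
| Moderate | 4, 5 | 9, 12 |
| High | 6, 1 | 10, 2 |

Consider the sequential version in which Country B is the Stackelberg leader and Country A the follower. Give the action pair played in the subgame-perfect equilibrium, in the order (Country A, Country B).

(Free, Y)

Backward induction with Country B moving first.
- X → Country A plays High (best of 0, 4, 6); Country B gets 1.
- Y → Country A plays Free (best of 12, 9, 10); Country B gets 12.
Country B's induced payoffs are 1, 12, so Country B commits to Y. Subgame-perfect outcome: (Free, Y) with payoffs (12, 12).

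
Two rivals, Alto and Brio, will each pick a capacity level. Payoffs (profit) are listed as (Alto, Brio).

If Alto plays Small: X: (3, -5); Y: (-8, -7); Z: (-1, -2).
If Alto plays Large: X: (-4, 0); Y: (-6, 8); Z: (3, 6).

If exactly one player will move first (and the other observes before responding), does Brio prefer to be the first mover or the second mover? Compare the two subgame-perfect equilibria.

If Alto leads: Brio's best replies are Small→Z, Large→Y; Alto's induced payoffs -1, -6; outcome (Small, Z), payoffs (-1, -2).
If Brio leads: Alto's best replies are X→Small, Y→Large, Z→Large; Brio's induced payoffs -5, 8, 6; outcome (Large, Y), payoffs (-6, 8).
Brio gets 8 moving first and -2 moving second, so Brio prefers to move first.

first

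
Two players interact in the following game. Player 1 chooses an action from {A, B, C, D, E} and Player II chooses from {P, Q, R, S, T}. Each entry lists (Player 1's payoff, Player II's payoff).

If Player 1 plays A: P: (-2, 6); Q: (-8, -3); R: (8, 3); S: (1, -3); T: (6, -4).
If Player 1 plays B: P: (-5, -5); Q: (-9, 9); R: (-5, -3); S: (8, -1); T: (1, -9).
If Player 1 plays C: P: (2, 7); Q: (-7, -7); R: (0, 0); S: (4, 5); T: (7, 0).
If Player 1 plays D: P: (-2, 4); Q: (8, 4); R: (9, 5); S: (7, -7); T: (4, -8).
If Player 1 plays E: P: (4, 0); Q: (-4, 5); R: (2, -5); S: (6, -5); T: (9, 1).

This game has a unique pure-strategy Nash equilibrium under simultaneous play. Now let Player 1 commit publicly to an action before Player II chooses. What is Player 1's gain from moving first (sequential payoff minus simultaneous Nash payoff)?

0

Player II best-responds to each possible Player 1 move:
- A → Player II plays P (best of 6, -3, 3, -3, -4); Player 1 gets -2.
- B → Player II plays Q (best of -5, 9, -3, -1, -9); Player 1 gets -9.
- C → Player II plays P (best of 7, -7, 0, 5, 0); Player 1 gets 2.
- D → Player II plays R (best of 4, 4, 5, -7, -8); Player 1 gets 9.
- E → Player II plays Q (best of 0, 5, -5, -5, 1); Player 1 gets -4.
Player 1's induced payoffs are -2, -9, 2, 9, -4, so Player 1 commits to D. Subgame-perfect outcome: (D, R) with payoffs (9, 5).
Now find the simultaneous Nash equilibrium.
Player 1's best replies: P→E; Q→D; R→D; S→B; T→E.
Player II's best replies: A→P; B→Q; C→P; D→R; E→Q.
Only (D, R) has each player best-responding; Nash payoffs (9, 5).
Player 1's commitment gain: 9 − 9 = 0.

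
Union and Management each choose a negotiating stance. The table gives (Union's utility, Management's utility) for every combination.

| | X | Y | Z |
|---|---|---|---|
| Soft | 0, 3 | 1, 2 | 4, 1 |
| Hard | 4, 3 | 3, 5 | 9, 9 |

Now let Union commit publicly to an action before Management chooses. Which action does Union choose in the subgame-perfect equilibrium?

Hard

Solve by backward induction (Union leads).
- Soft: Management compares 3, 2, 1 and picks X; Union would get 0.
- Hard: Management compares 3, 5, 9 and picks Z; Union would get 9.
Among 0, 9, the best is 9 at Hard. Subgame-perfect outcome: (Hard, Z) with payoffs (9, 9).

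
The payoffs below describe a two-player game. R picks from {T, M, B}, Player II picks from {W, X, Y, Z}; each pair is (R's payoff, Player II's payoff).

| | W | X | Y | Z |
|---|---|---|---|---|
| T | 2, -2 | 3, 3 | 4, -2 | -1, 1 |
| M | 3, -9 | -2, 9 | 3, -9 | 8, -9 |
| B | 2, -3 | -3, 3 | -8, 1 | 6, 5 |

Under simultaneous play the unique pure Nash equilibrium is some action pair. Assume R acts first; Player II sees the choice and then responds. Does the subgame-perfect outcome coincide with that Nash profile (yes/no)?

no

Player II best-responds to each possible R move:
- T: Player II compares -2, 3, -2, 1 and picks X; R would get 3.
- M: Player II compares -9, 9, -9, -9 and picks X; R would get -2.
- B: Player II compares -3, 3, 1, 5 and picks Z; R would get 6.
R's induced payoffs are 3, -2, 6, so R commits to B. Subgame-perfect outcome: (B, Z) with payoffs (6, 5).
For the simultaneous game, intersect best replies.
R's best replies: W→M; X→T; Y→T; Z→M.
Player II's best replies: T→X; M→X; B→Z.
The unique mutual best reply is (T, X), giving (3, 3).
Sequential outcome (B, Z) differs from the Nash profile (T, X).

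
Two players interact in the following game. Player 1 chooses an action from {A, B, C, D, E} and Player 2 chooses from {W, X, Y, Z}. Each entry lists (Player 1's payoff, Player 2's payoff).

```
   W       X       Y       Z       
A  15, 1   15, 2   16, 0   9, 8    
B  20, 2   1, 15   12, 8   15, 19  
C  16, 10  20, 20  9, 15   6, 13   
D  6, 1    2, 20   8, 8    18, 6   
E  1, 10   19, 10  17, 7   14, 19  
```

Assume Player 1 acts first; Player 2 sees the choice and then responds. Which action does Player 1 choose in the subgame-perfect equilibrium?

Backward induction with Player 1 moving first.
- A: Player 2 compares 1, 2, 0, 8 and picks Z; Player 1 would get 9.
- B: Player 2 compares 2, 15, 8, 19 and picks Z; Player 1 would get 15.
- C: Player 2 compares 10, 20, 15, 13 and picks X; Player 1 would get 20.
- D: Player 2 compares 1, 20, 8, 6 and picks X; Player 1 would get 2.
- E: Player 2 compares 10, 10, 7, 19 and picks Z; Player 1 would get 14.
Among 9, 15, 20, 2, 14, the best is 20 at C. Subgame-perfect outcome: (C, X) with payoffs (20, 20).

C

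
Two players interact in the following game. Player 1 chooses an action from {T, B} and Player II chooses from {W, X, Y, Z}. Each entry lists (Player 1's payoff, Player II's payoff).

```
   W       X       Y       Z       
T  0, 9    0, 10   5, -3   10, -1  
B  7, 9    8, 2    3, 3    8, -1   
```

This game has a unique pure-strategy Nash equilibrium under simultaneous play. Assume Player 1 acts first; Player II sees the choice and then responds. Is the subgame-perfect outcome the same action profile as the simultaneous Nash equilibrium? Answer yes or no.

yes

Backward induction with Player 1 moving first.
- T: Player II compares 9, 10, -3, -1 and picks X; Player 1 would get 0.
- B: Player II compares 9, 2, 3, -1 and picks W; Player 1 would get 7.
Among 0, 7, the best is 7 at B. Subgame-perfect outcome: (B, W) with payoffs (7, 9).
For the simultaneous game, intersect best replies.
Player 1's best replies: W→B; X→B; Y→T; Z→T.
Player II's best replies: T→X; B→W.
Only (B, W) has each player best-responding; Nash payoffs (7, 9).
Sequential outcome (B, W) coincides with the Nash profile (B, W).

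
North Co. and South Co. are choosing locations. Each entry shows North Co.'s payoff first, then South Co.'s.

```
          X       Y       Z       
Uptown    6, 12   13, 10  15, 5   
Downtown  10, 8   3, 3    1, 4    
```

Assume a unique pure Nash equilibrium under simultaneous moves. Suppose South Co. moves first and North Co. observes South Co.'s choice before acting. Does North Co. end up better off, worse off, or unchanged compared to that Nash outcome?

better off

Solve by backward induction (South Co. leads).
- X: BR = Downtown, leader payoff 8.
- Y: BR = Uptown, leader payoff 10.
- Z: BR = Uptown, leader payoff 5.
South Co.'s induced payoffs are 8, 10, 5, so South Co. commits to Y. Subgame-perfect outcome: (Uptown, Y) with payoffs (13, 10).
Under simultaneous play:
North Co.'s best replies: X→Downtown; Y→Uptown; Z→Uptown.
South Co.'s best replies: Uptown→X; Downtown→X.
Only (Downtown, X) has each player best-responding; Nash payoffs (10, 8).
North Co. earns 13 sequentially versus 10 at the Nash outcome: better off.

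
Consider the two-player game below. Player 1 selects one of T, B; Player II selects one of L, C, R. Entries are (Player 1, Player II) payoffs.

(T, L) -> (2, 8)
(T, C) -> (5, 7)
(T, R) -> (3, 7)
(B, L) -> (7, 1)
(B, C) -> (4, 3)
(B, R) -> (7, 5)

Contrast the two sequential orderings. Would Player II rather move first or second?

If Player 1 leads: Player II's best replies are T→L, B→R; Player 1's induced payoffs 2, 7; outcome (B, R), payoffs (7, 5).
If Player II leads: Player 1's best replies are L→B, C→T, R→B; Player II's induced payoffs 1, 7, 5; outcome (T, C), payoffs (5, 7).
Player II gets 7 moving first and 5 moving second, so Player II prefers to move first.

first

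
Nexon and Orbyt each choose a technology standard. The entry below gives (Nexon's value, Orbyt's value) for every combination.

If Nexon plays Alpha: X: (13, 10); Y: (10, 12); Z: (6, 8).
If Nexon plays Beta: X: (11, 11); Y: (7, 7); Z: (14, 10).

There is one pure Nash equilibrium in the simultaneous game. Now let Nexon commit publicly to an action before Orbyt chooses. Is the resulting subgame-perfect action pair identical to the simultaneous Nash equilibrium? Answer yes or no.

no

Backward induction with Nexon moving first.
- Alpha: BR = Y, leader payoff 10.
- Beta: BR = X, leader payoff 11.
Among 10, 11, the best is 11 at Beta. Subgame-perfect outcome: (Beta, X) with payoffs (11, 11).
Now find the simultaneous Nash equilibrium.
Nexon's best replies: X→Alpha; Y→Alpha; Z→Beta.
Orbyt's best replies: Alpha→Y; Beta→X.
The unique mutual best reply is (Alpha, Y), giving (10, 12).
Sequential outcome (Beta, X) differs from the Nash profile (Alpha, Y).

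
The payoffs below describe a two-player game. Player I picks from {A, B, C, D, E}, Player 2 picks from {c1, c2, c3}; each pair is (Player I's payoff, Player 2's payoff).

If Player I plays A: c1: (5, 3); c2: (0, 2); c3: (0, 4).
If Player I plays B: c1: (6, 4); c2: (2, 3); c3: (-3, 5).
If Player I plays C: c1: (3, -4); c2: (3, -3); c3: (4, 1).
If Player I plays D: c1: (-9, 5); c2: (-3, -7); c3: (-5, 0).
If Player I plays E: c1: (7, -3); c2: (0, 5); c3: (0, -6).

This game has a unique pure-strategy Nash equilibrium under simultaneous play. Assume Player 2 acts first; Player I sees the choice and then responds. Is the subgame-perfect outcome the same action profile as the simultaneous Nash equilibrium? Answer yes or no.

Solve by backward induction (Player 2 leads).
- c1 → Player I plays E (best of 5, 6, 3, -9, 7); Player 2 gets -3.
- c2 → Player I plays C (best of 0, 2, 3, -3, 0); Player 2 gets -3.
- c3 → Player I plays C (best of 0, -3, 4, -5, 0); Player 2 gets 1.
Maximizing over -3, -3, 1, Player 2 chooses c3. Subgame-perfect outcome: (C, c3) with payoffs (4, 1).
For the simultaneous game, intersect best replies.
Player I's best replies: c1→E; c2→C; c3→C.
Player 2's best replies: A→c3; B→c3; C→c3; D→c1; E→c2.
Only (C, c3) has each player best-responding; Nash payoffs (4, 1).
Sequential outcome (C, c3) coincides with the Nash profile (C, c3).

yes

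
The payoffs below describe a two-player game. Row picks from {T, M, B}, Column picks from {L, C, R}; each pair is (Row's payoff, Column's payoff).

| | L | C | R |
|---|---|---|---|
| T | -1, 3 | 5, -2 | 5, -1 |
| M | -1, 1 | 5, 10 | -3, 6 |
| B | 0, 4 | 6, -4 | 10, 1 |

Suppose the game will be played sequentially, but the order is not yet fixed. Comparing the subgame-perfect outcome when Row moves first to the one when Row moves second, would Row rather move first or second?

If Row leads: Column's best replies are T→L, M→C, B→L; Row's induced payoffs -1, 5, 0; outcome (M, C), payoffs (5, 10).
If Column leads: Row's best replies are L→B, C→B, R→B; Column's induced payoffs 4, -4, 1; outcome (B, L), payoffs (0, 4).
Row gets 5 moving first and 0 moving second, so Row prefers to move first.

first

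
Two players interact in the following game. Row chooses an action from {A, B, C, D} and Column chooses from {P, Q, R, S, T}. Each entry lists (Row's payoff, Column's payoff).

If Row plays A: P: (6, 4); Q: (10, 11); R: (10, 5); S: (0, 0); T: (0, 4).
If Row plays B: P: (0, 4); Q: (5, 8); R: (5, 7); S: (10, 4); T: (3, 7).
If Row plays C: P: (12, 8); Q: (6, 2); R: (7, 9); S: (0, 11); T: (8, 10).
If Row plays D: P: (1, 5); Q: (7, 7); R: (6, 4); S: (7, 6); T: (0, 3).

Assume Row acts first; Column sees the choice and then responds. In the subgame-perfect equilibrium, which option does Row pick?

Solve by backward induction (Row leads).
- A: Column compares 4, 11, 5, 0, 4 and picks Q; Row would get 10.
- B: Column compares 4, 8, 7, 4, 7 and picks Q; Row would get 5.
- C: Column compares 8, 2, 9, 11, 10 and picks S; Row would get 0.
- D: Column compares 5, 7, 4, 6, 3 and picks Q; Row would get 7.
Row's induced payoffs are 10, 5, 0, 7, so Row commits to A. Subgame-perfect outcome: (A, Q) with payoffs (10, 11).

A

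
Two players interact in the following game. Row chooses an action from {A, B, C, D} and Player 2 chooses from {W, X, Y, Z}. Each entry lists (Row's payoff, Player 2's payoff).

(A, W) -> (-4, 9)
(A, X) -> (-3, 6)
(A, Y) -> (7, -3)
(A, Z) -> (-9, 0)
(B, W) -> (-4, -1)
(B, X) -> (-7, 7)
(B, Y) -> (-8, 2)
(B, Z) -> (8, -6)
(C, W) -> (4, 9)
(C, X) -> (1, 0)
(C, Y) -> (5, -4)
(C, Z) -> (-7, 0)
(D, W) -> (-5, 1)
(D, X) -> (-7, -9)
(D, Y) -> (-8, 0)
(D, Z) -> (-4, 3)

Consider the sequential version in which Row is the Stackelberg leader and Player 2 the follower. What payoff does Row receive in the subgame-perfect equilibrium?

4

Work backward from Player 2's decision.
- A: Player 2 compares 9, 6, -3, 0 and picks W; Row would get -4.
- B: Player 2 compares -1, 7, 2, -6 and picks X; Row would get -7.
- C: Player 2 compares 9, 0, -4, 0 and picks W; Row would get 4.
- D: Player 2 compares 1, -9, 0, 3 and picks Z; Row would get -4.
Among -4, -7, 4, -4, the best is 4 at C. Subgame-perfect outcome: (C, W) with payoffs (4, 9).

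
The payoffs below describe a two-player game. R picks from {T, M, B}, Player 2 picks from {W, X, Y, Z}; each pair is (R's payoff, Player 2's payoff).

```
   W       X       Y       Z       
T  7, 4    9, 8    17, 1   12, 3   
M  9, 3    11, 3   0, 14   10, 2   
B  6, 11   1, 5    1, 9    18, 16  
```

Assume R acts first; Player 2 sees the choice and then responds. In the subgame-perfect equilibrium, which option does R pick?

B

Backward induction with R moving first.
- T → Player 2 plays X (best of 4, 8, 1, 3); R gets 9.
- M → Player 2 plays Y (best of 3, 3, 14, 2); R gets 0.
- B → Player 2 plays Z (best of 11, 5, 9, 16); R gets 18.
R's induced payoffs are 9, 0, 18, so R commits to B. Subgame-perfect outcome: (B, Z) with payoffs (18, 16).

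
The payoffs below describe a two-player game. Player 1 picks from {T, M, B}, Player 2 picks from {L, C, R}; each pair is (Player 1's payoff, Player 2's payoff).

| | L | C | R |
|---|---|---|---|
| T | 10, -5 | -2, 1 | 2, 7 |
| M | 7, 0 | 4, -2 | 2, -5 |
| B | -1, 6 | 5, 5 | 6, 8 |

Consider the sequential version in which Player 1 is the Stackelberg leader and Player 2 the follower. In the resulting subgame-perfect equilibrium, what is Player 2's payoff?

Backward induction with Player 1 moving first.
- T → Player 2 plays R (best of -5, 1, 7); Player 1 gets 2.
- M → Player 2 plays L (best of 0, -2, -5); Player 1 gets 7.
- B → Player 2 plays R (best of 6, 5, 8); Player 1 gets 6.
Maximizing over 2, 7, 6, Player 1 chooses M. Subgame-perfect outcome: (M, L) with payoffs (7, 0).

0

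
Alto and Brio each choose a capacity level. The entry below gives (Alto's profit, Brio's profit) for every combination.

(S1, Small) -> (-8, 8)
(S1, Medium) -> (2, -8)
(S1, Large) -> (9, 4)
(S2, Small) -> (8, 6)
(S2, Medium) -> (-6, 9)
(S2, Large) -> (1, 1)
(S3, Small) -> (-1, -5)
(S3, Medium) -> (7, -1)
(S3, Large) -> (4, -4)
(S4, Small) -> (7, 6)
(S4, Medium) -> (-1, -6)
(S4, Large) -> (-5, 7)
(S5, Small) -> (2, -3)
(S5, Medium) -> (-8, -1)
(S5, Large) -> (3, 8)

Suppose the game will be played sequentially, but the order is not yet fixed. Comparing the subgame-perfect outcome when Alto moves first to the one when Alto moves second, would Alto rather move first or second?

If Alto leads: Brio's best replies are S1→Small, S2→Medium, S3→Medium, S4→Large, S5→Large; Alto's induced payoffs -8, -6, 7, -5, 3; outcome (S3, Medium), payoffs (7, -1).
If Brio leads: Alto's best replies are Small→S2, Medium→S3, Large→S1; Brio's induced payoffs 6, -1, 4; outcome (S2, Small), payoffs (8, 6).
Alto gets 7 moving first and 8 moving second, so Alto prefers to move second.

second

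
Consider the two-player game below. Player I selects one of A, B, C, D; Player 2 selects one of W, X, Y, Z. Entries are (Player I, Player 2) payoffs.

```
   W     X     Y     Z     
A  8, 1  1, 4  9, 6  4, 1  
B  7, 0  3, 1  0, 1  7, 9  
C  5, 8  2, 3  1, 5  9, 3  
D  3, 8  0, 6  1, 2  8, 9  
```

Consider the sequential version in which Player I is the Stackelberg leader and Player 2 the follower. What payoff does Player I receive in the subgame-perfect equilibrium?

Player 2 best-responds to each possible Player I move:
- A → Player 2 plays Y (best of 1, 4, 6, 1); Player I gets 9.
- B → Player 2 plays Z (best of 0, 1, 1, 9); Player I gets 7.
- C → Player 2 plays W (best of 8, 3, 5, 3); Player I gets 5.
- D → Player 2 plays Z (best of 8, 6, 2, 9); Player I gets 8.
Player I's induced payoffs are 9, 7, 5, 8, so Player I commits to A. Subgame-perfect outcome: (A, Y) with payoffs (9, 6).

9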